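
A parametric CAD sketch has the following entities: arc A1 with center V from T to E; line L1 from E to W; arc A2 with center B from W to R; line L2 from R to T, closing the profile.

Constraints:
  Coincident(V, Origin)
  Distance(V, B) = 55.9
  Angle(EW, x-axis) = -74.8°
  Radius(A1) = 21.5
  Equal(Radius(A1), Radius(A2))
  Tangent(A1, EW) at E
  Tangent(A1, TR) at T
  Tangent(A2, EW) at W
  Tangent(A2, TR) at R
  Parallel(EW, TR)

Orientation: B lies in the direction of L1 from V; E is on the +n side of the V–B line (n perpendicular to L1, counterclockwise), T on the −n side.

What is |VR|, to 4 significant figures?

59.89

The slot axis is L1's direction at -74.8°, so u = (cos -74.8°, sin -74.8°) = (0.2622, -0.9650) and n = (−sin -74.8°, cos -74.8°) = (0.9650, 0.2622). V is at the origin and B lies 55.9 along u from V, so B = 55.9·u = (14.66, -53.94). Tangency of A1 to both parallel lines with radius 21.5 puts E and T at V ± 21.5·n: E = (20.75, 5.637), T = (-20.75, -5.637). Equal radii place W and R the same way about B: W = B + 21.5·n = (35.40, -48.31), R = B − 21.5·n = (-6.091, -59.58). Then |VR| = |R − V| = 59.89.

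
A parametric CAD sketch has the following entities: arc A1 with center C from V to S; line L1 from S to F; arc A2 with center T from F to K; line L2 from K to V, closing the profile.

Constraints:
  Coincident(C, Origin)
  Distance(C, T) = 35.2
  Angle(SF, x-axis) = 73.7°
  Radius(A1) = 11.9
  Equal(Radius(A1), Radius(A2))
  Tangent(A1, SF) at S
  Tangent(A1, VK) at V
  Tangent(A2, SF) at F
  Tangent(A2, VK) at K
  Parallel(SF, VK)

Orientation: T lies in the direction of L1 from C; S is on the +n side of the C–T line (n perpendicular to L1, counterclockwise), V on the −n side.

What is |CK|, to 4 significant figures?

37.16

The slot axis is L1's direction at 73.7°, so u = (cos 73.7°, sin 73.7°) = (0.2807, 0.9598) and n = (−sin 73.7°, cos 73.7°) = (-0.9598, 0.2807). C is at the origin and T lies 35.2 along u from C, so T = 35.2·u = (9.879, 33.79). Tangency of A1 to both parallel lines with radius 11.9 puts S and V at C ± 11.9·n: S = (-11.42, 3.340), V = (11.42, -3.340). Equal radii place F and K the same way about T: F = T + 11.9·n = (-1.542, 37.13), K = T − 11.9·n = (21.30, 30.45). Then |CK| = |K − C| = 37.16.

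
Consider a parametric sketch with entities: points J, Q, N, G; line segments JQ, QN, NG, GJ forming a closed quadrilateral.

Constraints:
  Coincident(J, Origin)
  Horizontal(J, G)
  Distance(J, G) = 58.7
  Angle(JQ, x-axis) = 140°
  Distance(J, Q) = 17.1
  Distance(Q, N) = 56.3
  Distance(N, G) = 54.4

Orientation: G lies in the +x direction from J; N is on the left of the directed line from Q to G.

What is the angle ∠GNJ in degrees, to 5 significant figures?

64.438°

J is at the origin; J and G share the same y with |JG| = 58.7 and G in +x, so G = (58.7, 0). JQ runs at 140.0° with |JQ| = 17.1, so Q = (-13.099, 10.992). N is determined by |QN| = 56.3 and |NG| = 54.4 together: it lies at the intersection of circle(Q, 56.3) and circle(G, 54.4). With |QG| = 72.636, the foot of the radical line on QG is 37.766 from Q and the perpendicular offset is √(56.3² − 37.766²) = 41.754. Taking the left-of-QG solution: N = (30.550, 46.550).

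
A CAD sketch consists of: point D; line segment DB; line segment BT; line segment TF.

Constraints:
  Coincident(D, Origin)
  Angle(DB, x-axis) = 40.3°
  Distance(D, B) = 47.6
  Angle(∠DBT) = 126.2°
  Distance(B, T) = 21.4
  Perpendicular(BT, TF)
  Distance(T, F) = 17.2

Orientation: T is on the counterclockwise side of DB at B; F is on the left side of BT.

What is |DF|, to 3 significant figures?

53.9

D is at the origin; DB runs at 40.3° with length 47.6, so B = 47.6·(cos 40.3°, sin 40.3°) = (36.3, 30.8). ∠DBT = 126.2°, so BT runs at 40.3° + (180° − 126.2°) = 94.1° from the x-axis; with |BT| = 21.4, T = B + 21.4·(cos 94.1°, sin 94.1°) = (34.8, 52.1). The perpendicularity gives TF at right angles to BT; with |TF| = 17.2 on the left of BT, F = T + 17.2·(-0.997, -0.0715) = (17.6, 50.9). Then |DF| = |F − D| = 53.9.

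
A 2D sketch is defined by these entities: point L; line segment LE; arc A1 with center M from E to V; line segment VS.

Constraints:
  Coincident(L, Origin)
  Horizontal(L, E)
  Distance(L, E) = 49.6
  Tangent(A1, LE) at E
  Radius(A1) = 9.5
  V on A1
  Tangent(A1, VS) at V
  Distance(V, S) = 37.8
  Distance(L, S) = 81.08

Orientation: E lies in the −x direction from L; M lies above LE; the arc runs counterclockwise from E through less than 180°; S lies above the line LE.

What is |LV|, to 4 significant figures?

45.51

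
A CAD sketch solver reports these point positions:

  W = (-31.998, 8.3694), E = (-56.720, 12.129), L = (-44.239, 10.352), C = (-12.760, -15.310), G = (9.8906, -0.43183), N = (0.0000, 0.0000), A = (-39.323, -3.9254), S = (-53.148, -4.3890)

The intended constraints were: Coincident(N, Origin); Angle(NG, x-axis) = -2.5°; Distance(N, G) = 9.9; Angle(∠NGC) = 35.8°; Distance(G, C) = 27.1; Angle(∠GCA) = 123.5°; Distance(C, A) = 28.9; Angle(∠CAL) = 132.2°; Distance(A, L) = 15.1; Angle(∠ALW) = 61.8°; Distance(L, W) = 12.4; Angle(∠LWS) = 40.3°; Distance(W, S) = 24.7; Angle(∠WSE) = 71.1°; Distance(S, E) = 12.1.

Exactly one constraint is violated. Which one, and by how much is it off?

Distance(S, E) = 12.1 — off by 4.80.

N = (0.00, 0.00) ✓; NG at -2.500° ✓; |NG| = 9.900 ✓; ∠NGC = 35.80° ✓; |GC| = 27.10 ✓; ∠GCA = 123.5° ✓; |CA| = 28.90 ✓; ∠CAL = 132.2° ✓; |AL| = 15.10 ✓; ∠ALW = 61.80° ✓; |LW| = 12.40 ✓; ∠LWS = 40.30° ✓; |WS| = 24.70 ✓; ∠WSE = 71.10° ✓; |SE| = 16.90 ✗.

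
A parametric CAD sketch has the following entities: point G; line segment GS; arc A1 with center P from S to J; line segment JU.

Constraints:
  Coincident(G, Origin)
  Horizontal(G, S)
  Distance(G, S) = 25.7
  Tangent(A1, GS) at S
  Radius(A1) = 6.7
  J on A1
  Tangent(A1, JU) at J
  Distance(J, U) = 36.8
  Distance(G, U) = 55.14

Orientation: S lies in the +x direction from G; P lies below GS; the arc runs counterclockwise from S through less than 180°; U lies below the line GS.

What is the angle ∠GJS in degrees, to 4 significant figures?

97.43°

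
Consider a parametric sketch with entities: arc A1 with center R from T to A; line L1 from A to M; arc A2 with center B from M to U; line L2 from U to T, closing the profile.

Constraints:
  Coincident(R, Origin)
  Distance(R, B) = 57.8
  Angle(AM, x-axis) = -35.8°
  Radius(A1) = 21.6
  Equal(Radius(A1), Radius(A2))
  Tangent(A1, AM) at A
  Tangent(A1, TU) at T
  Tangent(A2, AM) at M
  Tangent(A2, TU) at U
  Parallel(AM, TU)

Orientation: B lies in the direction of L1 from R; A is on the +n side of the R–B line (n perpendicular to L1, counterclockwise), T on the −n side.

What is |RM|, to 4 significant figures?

61.70

The slot axis is L1's direction at -35.8°, so u = (cos -35.8°, sin -35.8°) = (0.8111, -0.5850) and n = (−sin -35.8°, cos -35.8°) = (0.5850, 0.8111). R is at the origin and B lies 57.8 along u from R, so B = 57.8·u = (46.88, -33.81). Tangency of A1 to both parallel lines with radius 21.6 puts A and T at R ± 21.6·n: A = (12.64, 17.52), T = (-12.64, -17.52). Equal radii place M and U the same way about B: M = B + 21.6·n = (59.51, -16.29), U = B − 21.6·n = (34.24, -51.33). Then |RM| = |M − R| = 61.70.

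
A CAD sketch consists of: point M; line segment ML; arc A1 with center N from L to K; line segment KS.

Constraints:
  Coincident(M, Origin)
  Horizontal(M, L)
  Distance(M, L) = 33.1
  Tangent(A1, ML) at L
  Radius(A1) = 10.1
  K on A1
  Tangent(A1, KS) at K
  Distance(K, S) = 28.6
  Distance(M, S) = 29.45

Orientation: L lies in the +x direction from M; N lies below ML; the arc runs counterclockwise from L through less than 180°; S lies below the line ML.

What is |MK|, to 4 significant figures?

25.13

M is at the origin; ML is horizontal with |ML| = 33.1 and L on the +x side, so L = (33.10, 0.000). A1 meets ML tangentially, so NL is at right angles to ML, so N = L + (0, -10.1) = (33.10, -10.10). Since NK ⟂ KS (tangency), |NS| = √(10.1² + 28.6²) = 30.33 regardless of where K sits on A1. So S lies on both circle(M, 29.45) and circle(N, 30.33); the below-ML intersection is S = (8.711, -28.13). K is the foot of the tangent from S: K = (24.73, -4.442).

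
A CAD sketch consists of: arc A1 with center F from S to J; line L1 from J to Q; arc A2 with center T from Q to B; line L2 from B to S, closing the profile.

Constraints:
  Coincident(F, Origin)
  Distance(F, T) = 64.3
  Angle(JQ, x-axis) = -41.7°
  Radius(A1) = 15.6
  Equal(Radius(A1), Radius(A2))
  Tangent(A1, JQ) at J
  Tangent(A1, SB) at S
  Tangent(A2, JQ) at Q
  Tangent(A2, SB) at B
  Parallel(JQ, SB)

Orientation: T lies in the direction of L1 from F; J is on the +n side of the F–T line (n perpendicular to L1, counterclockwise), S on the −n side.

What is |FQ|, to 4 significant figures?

66.17

Tangency of A1 to both parallel lines with radius 15.6 puts J and S at F ± 15.6·n: J = (10.38, 11.65), S = (-10.38, -11.65). Equal radii place Q and B the same way about T: Q = T + 15.6·n = (58.39, -31.13), B = T − 15.6·n = (37.63, -54.42). Then |FQ| = |Q − F| = 66.17.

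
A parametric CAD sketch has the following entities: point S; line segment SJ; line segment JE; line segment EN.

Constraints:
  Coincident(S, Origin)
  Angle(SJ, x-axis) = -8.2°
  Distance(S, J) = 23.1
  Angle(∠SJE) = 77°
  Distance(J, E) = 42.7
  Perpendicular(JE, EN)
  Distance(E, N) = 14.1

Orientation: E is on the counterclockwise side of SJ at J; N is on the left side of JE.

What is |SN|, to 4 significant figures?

38.43

∠SJE = 77.0°, so JE runs at -8.2° + (180° − 77.0°) = 94.80° from the x-axis; with |JE| = 42.7, E = J + 42.7·(cos 94.80°, sin 94.80°) = (19.29, 39.26). JE ⟂ EN; with |EN| = 14.1 on the left of JE, N = E + 14.1·(-0.9965, -0.08368) = (5.240, 38.08). Then |SN| = |N − S| = 38.43.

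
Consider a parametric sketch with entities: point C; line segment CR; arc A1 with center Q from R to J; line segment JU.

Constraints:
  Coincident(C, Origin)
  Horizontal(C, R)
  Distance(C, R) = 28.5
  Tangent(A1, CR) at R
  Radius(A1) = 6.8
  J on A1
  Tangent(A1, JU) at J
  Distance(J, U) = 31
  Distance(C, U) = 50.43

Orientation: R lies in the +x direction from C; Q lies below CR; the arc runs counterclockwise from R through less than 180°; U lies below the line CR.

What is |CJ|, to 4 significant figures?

23.94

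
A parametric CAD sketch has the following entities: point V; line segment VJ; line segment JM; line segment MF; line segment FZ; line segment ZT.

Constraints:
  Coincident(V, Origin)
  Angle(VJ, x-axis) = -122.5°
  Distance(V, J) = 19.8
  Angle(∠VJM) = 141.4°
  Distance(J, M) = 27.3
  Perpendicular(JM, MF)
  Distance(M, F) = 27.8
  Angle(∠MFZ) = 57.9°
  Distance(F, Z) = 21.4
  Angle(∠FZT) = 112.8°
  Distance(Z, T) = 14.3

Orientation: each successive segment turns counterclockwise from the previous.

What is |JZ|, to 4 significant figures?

18.81

JM ⟂ MF, so MF runs at 6.100°; with |MF| = 27.8, F = (19.91, -40.89). ∠MFZ = 57.9° gives FZ at 128.2° from the x-axis; with |FZ| = 21.4, Z = (6.671, -24.07). Then |JZ| = |Z − J| = 18.81.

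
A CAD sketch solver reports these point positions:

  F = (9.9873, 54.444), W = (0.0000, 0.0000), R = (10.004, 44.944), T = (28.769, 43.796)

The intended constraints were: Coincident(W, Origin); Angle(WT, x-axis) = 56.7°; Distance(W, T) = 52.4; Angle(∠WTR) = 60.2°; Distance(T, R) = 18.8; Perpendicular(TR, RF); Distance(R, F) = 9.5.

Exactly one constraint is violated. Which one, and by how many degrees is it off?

Perpendicular(TR, RF) — off by 3.60°.

W = (0.00, 0.00) ✓; WT at 56.70° ✓; |WT| = 52.40 ✓; ∠WTR = 60.20° ✓; |TR| = 18.80 ✓; ∠(TR, RF) = 86.40° ✗; |RF| = 9.500 ✓.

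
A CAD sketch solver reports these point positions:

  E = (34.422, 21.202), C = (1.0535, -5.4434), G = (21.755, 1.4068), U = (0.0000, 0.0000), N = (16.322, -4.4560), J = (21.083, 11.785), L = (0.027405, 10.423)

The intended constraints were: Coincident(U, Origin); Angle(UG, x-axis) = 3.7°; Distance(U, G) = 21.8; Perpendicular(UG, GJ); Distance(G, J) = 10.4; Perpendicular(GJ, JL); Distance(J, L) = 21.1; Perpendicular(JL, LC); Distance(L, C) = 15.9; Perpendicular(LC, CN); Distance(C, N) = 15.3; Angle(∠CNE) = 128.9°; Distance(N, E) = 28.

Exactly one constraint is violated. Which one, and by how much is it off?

Distance(N, E) = 28 — off by 3.40.

U = (0.00, 0.00) ✓; UG at 3.700° ✓; |UG| = 21.80 ✓; ∠(UG, GJ) = 90.00° ✓; |GJ| = 10.40 ✓; ∠(GJ, JL) = 90.00° ✓; |JL| = 21.10 ✓; ∠(JL, LC) = 90.00° ✓; |LC| = 15.90 ✓; ∠(LC, CN) = 90.00° ✓; |CN| = 15.30 ✓; ∠CNE = 128.9° ✓; |NE| = 31.40 ✗.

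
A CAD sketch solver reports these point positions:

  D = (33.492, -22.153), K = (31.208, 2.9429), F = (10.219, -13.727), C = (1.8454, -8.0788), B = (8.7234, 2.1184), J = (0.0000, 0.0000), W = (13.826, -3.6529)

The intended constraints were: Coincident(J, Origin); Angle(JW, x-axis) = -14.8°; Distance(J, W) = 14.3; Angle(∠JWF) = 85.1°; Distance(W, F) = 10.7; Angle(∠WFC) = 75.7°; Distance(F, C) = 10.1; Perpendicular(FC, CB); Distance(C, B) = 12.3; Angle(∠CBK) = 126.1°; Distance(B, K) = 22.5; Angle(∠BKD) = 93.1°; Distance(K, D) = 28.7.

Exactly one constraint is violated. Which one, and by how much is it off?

Distance(K, D) = 28.7 — off by 3.50.

J = (0.00, 0.00) ✓; JW at -14.80° ✓; |JW| = 14.30 ✓; ∠JWF = 85.10° ✓; |WF| = 10.70 ✓; ∠WFC = 75.70° ✓; |FC| = 10.10 ✓; ∠(FC, CB) = 90.00° ✓; |CB| = 12.30 ✓; ∠CBK = 126.1° ✓; |BK| = 22.50 ✓; ∠BKD = 93.10° ✓; |KD| = 25.20 ✗.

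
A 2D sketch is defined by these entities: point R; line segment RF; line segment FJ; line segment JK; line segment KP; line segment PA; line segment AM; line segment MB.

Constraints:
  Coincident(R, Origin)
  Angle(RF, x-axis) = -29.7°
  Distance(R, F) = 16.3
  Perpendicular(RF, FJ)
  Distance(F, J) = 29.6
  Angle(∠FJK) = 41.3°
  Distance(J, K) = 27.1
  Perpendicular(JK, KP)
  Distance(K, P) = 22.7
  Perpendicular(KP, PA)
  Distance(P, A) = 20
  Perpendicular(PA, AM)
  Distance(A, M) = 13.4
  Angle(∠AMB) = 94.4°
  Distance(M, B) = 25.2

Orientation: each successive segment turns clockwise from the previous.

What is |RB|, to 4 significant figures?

0.7735

R is at the origin; RF runs at -29.7° with length 16.3, so F = (14.16, -8.076). The perpendicularity gives FJ at right angles to RF, so FJ runs at -119.7°; with |FJ| = 29.6, J = (-0.5069, -33.79). ∠FJK = 41.3° gives JK at 101.6° from the x-axis; with |JK| = 27.1, K = (-5.956, -7.241). JK ⟂ KP, so KP runs at 11.60°; with |KP| = 22.7, P = (16.28, -2.677). KP ⟂ PA, so PA runs at -78.40°; with |PA| = 20.0, A = (20.30, -22.27). PA is perpendicular to AM, so AM runs at -168.4°; with |AM| = 13.4, M = (7.176, -24.96). ∠AMB = 94.4° gives MB at 106.0° from the x-axis; with |MB| = 25.2, B = (0.2295, -0.7387). Then |RB| = |B − R| = 0.7735.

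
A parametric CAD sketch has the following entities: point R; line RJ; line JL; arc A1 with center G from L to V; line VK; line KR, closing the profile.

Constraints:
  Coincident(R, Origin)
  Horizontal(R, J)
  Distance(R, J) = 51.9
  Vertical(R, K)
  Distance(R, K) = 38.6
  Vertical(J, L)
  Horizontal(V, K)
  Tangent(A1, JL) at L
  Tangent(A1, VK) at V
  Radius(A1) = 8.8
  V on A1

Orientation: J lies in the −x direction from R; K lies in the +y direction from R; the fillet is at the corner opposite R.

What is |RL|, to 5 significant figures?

59.847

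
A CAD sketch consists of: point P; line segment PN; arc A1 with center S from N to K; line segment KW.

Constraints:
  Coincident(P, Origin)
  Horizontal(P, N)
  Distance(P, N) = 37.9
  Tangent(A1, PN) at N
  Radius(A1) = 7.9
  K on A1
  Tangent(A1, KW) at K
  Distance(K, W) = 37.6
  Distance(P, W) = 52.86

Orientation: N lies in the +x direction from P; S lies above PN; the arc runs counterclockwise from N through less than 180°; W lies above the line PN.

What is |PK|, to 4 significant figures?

46.38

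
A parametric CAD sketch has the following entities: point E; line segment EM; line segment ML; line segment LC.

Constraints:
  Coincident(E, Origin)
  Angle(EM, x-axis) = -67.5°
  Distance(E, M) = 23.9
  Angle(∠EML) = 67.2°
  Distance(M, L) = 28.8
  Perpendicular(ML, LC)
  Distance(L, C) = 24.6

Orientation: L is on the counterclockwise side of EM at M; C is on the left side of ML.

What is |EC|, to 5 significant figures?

19.706

E is at the origin; EM runs at -67.5° with length 23.9, so M = 23.9·(cos -67.5°, sin -67.5°) = (9.1461, -22.081). ∠EML = 67.2°, so ML runs at -67.5° + (180° − 67.2°) = 45.300° from the x-axis; with |ML| = 28.8, L = M + 28.8·(cos 45.300°, sin 45.300°) = (29.404, -1.6097). ML ⟂ LC; with |LC| = 24.6 on the left of ML, C = L + 24.6·(-0.71080, 0.70339) = (11.918, 15.694). Then |EC| = |C − E| = 19.706.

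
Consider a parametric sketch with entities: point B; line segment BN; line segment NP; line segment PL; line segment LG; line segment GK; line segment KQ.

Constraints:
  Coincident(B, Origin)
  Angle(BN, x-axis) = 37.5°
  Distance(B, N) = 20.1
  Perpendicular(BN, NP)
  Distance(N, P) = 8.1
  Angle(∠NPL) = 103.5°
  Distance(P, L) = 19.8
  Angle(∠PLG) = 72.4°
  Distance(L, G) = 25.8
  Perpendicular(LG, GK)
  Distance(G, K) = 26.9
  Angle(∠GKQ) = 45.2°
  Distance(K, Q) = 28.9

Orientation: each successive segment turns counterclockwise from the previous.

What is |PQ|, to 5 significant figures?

12.357

The perpendicularity gives GK at right angles to LG, so GK runs at 41.600°; with |GK| = 26.9, K = (30.172, 9.1753). ∠GKQ = 45.2° gives KQ at 176.40° from the x-axis; with |KQ| = 28.9, Q = (1.3293, 10.990). Then |PQ| = |Q − P| = 12.357.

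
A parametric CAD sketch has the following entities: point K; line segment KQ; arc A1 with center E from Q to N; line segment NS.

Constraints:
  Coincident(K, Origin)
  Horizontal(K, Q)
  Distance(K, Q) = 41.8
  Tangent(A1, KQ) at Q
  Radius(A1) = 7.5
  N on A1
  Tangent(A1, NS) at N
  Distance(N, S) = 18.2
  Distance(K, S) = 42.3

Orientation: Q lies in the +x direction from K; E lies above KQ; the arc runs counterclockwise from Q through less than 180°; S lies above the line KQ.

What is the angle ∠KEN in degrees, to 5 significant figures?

143.70°

K is at the origin; KQ is horizontal with |KQ| = 41.8 and Q on the +x side, so Q = (41.800, 0.0000). Tangency of A1 to KQ means the radius EQ is perpendicular to KQ, so E = Q + (0, 7.5) = (41.800, 7.5000). Since EN ⟂ NS (tangency), |ES| = √(7.5² + 18.2²) = 19.685 regardless of where N sits on A1. So S lies on both circle(K, 42.3) and circle(E, 19.685); the above-KQ intersection is S = (33.770, 25.473). N is the foot of the tangent from S: N = (46.966, 12.938).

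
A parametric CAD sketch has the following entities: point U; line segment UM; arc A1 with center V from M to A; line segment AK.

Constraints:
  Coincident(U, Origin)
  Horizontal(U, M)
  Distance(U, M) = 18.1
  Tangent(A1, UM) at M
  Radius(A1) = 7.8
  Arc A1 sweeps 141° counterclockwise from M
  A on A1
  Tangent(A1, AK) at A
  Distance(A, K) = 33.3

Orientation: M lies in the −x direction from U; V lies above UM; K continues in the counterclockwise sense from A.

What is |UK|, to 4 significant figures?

52.33

On A1, M sits at bearing -90° from V; a 141° counterclockwise sweep puts A at bearing 51°, so A = V + 7.8·(cos 51°, sin 51°) = (-13.19, 13.86). A1 meets AK tangentially, so VA is at right angles to AK, so AK runs along (−sin 51°, cos 51°); with |AK| = 33.3, K = (-39.07, 34.82). Then |UK| = |K − U| = 52.33.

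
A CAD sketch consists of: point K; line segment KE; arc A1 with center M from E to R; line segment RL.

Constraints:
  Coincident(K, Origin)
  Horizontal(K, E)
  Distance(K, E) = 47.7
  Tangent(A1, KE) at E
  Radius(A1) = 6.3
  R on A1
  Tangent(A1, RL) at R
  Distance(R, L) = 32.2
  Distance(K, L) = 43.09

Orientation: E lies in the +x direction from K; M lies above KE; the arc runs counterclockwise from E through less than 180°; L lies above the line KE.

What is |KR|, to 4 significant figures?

53.09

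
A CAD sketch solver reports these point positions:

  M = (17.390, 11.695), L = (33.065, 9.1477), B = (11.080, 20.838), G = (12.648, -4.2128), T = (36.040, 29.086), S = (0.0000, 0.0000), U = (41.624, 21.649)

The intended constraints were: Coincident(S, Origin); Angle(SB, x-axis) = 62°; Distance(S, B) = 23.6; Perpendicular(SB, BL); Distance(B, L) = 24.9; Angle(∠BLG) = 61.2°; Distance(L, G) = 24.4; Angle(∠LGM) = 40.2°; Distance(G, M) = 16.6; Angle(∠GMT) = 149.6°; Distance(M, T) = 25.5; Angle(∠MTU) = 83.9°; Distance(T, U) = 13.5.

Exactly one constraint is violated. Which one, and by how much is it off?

Distance(T, U) = 13.5 — off by 4.20.

S = (0.00, 0.00) ✓; SB at 62.00° ✓; |SB| = 23.60 ✓; ∠(SB, BL) = 90.00° ✓; |BL| = 24.90 ✓; ∠BLG = 61.20° ✓; |LG| = 24.40 ✓; ∠LGM = 40.20° ✓; |GM| = 16.60 ✓; ∠GMT = 149.6° ✓; |MT| = 25.50 ✓; ∠MTU = 83.90° ✓; |TU| = 9.300 ✗.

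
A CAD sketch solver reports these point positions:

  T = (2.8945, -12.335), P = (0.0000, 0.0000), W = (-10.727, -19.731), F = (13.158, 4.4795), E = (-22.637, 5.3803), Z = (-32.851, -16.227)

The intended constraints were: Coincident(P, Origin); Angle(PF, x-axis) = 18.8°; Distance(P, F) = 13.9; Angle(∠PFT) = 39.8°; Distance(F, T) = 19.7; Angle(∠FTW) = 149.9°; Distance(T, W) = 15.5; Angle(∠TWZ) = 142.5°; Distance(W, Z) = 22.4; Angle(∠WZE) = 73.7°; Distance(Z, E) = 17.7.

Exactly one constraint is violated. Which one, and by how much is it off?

Distance(Z, E) = 17.7 — off by 6.20.

P = (0.00, 0.00) ✓; PF at 18.80° ✓; |PF| = 13.90 ✓; ∠PFT = 39.80° ✓; |FT| = 19.70 ✓; ∠FTW = 149.9° ✓; |TW| = 15.50 ✓; ∠TWZ = 142.5° ✓; |WZ| = 22.40 ✓; ∠WZE = 73.70° ✓; |ZE| = 23.90 ✗.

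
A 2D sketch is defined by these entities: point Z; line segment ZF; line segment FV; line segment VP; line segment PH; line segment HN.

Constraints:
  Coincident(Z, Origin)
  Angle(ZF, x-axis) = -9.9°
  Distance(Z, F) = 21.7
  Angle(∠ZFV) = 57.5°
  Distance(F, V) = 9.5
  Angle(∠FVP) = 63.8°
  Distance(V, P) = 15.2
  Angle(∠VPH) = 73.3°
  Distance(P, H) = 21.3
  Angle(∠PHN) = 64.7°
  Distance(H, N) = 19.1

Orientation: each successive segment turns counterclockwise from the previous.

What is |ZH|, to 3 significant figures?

31.1

Z is at the origin; ZF runs at -9.9° with length 21.7, so F = (21.4, -3.73). ∠ZFV = 57.5° gives FV at 113° from the x-axis; with |FV| = 9.5, V = (17.7, 5.04). ∠FVP = 63.8° gives VP at -131° from the x-axis; with |VP| = 15.2, P = (7.71, -6.40). ∠VPH = 73.3° gives PH at -24.5° from the x-axis; with |PH| = 21.3, H = (27.1, -15.2). Then |ZH| = |H − Z| = 31.1.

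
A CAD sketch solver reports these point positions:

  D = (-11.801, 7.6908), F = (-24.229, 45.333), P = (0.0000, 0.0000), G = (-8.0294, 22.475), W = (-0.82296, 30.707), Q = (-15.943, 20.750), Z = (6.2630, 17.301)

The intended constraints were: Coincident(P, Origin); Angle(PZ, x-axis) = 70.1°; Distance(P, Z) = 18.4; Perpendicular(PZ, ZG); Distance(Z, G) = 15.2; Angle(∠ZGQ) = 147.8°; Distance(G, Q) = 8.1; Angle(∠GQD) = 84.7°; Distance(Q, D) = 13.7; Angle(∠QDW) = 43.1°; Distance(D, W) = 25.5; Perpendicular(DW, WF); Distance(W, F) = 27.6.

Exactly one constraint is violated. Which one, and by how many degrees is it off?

Perpendicular(DW, WF) — off by 6.50°.

P = (0.00, 0.00) ✓; PZ at 70.10° ✓; |PZ| = 18.40 ✓; ∠(PZ, ZG) = 90.00° ✓; |ZG| = 15.20 ✓; ∠ZGQ = 147.8° ✓; |GQ| = 8.099 ✓; ∠GQD = 84.70° ✓; |QD| = 13.70 ✓; ∠QDW = 43.10° ✓; |DW| = 25.50 ✓; ∠(DW, WF) = 83.50° ✗; |WF| = 27.60 ✓.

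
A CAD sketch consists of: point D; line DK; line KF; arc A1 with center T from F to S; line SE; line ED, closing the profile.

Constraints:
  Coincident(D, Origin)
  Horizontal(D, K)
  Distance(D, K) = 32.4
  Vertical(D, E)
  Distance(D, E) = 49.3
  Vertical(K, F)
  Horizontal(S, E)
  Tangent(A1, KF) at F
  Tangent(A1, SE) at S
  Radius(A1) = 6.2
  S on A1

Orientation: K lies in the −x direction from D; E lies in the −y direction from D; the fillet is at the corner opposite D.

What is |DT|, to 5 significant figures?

50.439

D is at the origin; DK is horizontal with |DK| = 32.4 and K on the −x side, so K = (-32.400, 0.0000). D and E share the same x with |DE| = 49.3 and E on the −y side, so E = (0.0000, -49.300). The virtual corner opposite D is at (-32.400, -49.300). Tangency of A1 to KF means the radius TF is perpendicular to KF and tangency of A1 to SE means the radius TS is perpendicular to SE, with radius 6.2, so the center T sits 6.2 in from both sides at T = (-26.200, -43.100). Then |DT| = |T − D| = 50.439.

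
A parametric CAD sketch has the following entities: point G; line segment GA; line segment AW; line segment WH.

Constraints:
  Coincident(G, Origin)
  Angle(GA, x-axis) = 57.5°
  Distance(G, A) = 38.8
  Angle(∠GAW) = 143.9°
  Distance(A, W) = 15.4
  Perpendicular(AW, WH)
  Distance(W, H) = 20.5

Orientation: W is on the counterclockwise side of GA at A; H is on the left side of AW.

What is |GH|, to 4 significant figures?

46.81

G is at the origin; GA runs at 57.5° with length 38.8, so A = 38.8·(cos 57.5°, sin 57.5°) = (20.85, 32.72). ∠GAW = 143.9°, so AW runs at 57.5° + (180° − 143.9°) = 93.60° from the x-axis; with |AW| = 15.4, W = A + 15.4·(cos 93.60°, sin 93.60°) = (19.88, 48.09). The perpendicularity gives WH at right angles to AW; with |WH| = 20.5 on the left of AW, H = W + 20.5·(-0.9980, -0.06279) = (-0.5793, 46.81). Then |GH| = |H − G| = 46.81.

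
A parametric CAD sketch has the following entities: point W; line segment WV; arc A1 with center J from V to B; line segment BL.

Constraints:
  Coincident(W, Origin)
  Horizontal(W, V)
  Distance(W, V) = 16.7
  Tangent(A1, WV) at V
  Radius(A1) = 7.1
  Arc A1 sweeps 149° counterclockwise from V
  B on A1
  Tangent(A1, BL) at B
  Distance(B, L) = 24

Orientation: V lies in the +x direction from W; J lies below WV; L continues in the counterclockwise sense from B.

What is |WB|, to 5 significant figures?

18.547

Tangency of A1 to WV means the radius JV is perpendicular to WV, so J = V + (0, -7.1) = (16.700, -7.1000). On A1, V sits at bearing 90° from J; a 149° counterclockwise sweep puts B at bearing 239°, so B = J + 7.1·(cos 239°, sin 239°) = (13.043, -13.186). Then |WB| = |B − W| = 18.547.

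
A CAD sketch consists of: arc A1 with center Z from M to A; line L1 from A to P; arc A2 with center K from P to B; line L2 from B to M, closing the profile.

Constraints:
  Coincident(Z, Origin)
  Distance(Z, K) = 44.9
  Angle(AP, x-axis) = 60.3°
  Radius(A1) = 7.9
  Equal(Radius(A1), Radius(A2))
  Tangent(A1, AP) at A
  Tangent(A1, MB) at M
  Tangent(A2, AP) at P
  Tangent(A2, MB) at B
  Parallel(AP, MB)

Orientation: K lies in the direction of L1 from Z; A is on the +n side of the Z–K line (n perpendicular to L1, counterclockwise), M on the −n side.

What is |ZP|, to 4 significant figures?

45.59

The slot axis is L1's direction at 60.3°, so u = (cos 60.3°, sin 60.3°) = (0.4955, 0.8686) and n = (−sin 60.3°, cos 60.3°) = (-0.8686, 0.4955). Z is at the origin and K lies 44.9 along u from Z, so K = 44.9·u = (22.25, 39.00). Tangency of A1 to both parallel lines with radius 7.9 puts A and M at Z ± 7.9·n: A = (-6.862, 3.914), M = (6.862, -3.914). Equal radii place P and B the same way about K: P = K + 7.9·n = (15.38, 42.92), B = K − 7.9·n = (29.11, 35.09). Then |ZP| = |P − Z| = 45.59.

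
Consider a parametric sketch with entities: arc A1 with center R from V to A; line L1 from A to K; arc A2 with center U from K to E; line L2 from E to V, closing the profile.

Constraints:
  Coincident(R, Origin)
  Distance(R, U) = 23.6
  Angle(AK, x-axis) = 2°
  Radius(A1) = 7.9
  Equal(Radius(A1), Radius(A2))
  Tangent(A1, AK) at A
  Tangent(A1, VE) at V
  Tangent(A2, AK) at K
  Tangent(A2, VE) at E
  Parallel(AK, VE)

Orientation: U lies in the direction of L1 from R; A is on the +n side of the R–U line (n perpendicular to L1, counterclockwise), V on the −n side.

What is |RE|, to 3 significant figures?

24.9

Tangency of A1 to both parallel lines with radius 7.9 puts A and V at R ± 7.9·n: A = (-0.276, 7.90), V = (0.276, -7.90). Equal radii place K and E the same way about U: K = U + 7.9·n = (23.3, 8.72), E = U − 7.9·n = (23.9, -7.07). Then |RE| = |E − R| = 24.9.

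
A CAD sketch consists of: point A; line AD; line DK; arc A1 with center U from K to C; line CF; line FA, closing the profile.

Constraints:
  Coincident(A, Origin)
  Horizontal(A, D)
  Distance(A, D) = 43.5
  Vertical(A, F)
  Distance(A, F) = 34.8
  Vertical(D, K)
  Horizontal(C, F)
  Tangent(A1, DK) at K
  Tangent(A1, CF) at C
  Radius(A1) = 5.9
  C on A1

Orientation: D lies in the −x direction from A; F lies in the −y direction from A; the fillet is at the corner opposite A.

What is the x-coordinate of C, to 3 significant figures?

-37.6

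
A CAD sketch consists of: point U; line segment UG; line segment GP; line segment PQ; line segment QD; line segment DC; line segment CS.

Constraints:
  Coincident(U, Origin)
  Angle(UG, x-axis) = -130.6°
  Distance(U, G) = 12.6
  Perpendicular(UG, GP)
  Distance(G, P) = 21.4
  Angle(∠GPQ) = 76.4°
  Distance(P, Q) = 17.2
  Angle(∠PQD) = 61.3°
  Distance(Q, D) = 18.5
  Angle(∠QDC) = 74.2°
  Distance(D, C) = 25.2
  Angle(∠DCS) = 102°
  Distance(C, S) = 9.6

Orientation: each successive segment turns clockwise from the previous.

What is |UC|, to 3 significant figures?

33.1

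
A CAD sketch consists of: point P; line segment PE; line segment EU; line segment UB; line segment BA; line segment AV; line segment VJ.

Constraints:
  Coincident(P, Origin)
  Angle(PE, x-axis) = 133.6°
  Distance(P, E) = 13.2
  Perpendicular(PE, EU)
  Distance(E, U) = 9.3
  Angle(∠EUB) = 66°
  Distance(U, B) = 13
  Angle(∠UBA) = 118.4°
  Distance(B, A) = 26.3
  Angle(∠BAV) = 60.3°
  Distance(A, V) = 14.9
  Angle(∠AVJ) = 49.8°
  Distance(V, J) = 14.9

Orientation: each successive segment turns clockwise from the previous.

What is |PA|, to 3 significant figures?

22.2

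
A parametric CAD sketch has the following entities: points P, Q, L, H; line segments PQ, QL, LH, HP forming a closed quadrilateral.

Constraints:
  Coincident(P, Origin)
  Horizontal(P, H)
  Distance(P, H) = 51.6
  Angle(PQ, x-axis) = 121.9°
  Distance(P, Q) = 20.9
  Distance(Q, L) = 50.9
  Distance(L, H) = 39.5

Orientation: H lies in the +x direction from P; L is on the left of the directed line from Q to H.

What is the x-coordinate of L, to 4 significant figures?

36.31

P is at the origin; PH is horizontal with |PH| = 51.6 and H in +x, so H = (51.6, 0). PQ runs at 121.9° with |PQ| = 20.9, so Q = (-11.04, 17.74). L is determined by |QL| = 50.9 and |LH| = 39.5 together: it lies at the intersection of circle(Q, 50.9) and circle(H, 39.5). With |QH| = 65.11, the foot of the radical line on QH is 40.47 from Q and the perpendicular offset is √(50.9² − 40.47²) = 30.87. Taking the left-of-QH solution: L = (36.31, 36.42).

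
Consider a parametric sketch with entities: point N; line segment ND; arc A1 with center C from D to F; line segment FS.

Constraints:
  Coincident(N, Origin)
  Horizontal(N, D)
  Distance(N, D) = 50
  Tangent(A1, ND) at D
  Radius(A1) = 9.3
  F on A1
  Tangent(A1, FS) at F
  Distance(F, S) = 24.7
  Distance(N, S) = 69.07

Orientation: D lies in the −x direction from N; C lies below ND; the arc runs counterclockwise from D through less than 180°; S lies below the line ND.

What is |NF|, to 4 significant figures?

59.96

Checks: |CF| = 9.300 ✓; ∠(CF, FS) = 90.00° ✓; |FS| = 24.70 ✓; |NS| = 69.07 ✓.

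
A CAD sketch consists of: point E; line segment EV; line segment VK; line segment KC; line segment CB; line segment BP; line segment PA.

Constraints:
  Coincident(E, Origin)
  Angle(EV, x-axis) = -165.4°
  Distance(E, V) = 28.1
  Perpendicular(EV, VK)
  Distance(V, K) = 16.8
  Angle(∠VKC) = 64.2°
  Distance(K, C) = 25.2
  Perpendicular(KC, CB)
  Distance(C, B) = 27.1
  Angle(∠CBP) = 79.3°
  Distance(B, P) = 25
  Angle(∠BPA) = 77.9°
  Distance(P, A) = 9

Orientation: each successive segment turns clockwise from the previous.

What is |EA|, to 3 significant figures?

30.6

E is at the origin; EV runs at -165.4° with length 28.1, so V = (-27.2, -7.08). EV is perpendicular to VK, so VK runs at 105°; with |VK| = 16.8, K = (-31.4, 9.17). ∠VKC = 64.2° gives KC at -11.2° from the x-axis; with |KC| = 25.2, C = (-6.71, 4.28). The perpendicularity gives CB at right angles to KC, so CB runs at -101°; with |CB| = 27.1, B = (-12.0, -22.3). ∠CBP = 79.3° gives BP at 158° from the x-axis; with |BP| = 25.0, P = (-35.2, -13.0). ∠BPA = 77.9° gives PA at 56.0° from the x-axis; with |PA| = 9.0, A = (-30.1, -5.52). Then |EA| = |A − E| = 30.6.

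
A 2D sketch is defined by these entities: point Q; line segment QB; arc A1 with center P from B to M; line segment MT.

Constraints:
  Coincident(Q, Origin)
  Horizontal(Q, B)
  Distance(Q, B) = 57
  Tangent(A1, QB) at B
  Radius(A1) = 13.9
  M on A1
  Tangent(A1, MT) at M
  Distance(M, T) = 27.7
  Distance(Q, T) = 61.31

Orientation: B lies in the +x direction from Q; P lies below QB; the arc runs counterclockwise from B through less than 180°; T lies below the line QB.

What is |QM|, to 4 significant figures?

45.51

Checks: ∠(PB, BQ) = 90.00° ✓; |PM| = 13.90 ✓; ∠(PM, MT) = 90.00° ✓; |MT| = 27.70 ✓; |QT| = 61.31 ✓.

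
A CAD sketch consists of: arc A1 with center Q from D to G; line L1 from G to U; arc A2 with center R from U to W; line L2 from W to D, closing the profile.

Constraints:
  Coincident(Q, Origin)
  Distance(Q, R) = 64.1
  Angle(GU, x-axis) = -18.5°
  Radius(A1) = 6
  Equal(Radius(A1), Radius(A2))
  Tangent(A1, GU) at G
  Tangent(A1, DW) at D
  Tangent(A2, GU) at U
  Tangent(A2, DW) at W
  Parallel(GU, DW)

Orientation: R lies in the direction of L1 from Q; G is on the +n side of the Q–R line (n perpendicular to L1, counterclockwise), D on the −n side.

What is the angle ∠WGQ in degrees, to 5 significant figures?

79.397°

Tangency of A1 to both parallel lines with radius 6.0 puts G and D at Q ± 6.0·n: G = (1.9038, 5.6899), D = (-1.9038, -5.6899). Equal radii place U and W the same way about R: U = R + 6.0·n = (62.691, -14.649), W = R − 6.0·n = (58.884, -26.029). Then cos ∠WGQ = GW·GQ / (|GW||GQ|), giving 79.397°.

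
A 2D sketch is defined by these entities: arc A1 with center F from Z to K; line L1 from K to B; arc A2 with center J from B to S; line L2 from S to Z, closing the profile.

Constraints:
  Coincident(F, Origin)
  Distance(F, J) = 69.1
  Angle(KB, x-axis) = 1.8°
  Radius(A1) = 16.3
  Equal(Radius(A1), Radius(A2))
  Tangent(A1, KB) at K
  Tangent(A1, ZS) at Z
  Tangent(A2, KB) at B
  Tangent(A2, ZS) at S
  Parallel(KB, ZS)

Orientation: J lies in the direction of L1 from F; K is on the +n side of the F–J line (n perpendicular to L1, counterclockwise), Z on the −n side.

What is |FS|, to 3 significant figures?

71.0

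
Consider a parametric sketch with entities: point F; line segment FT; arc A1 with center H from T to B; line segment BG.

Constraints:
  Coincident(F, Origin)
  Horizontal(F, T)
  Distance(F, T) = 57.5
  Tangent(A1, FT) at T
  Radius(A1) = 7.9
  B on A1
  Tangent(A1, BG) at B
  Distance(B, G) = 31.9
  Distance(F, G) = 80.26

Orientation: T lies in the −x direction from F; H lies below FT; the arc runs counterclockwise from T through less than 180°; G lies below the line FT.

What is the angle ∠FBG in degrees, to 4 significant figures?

105.5°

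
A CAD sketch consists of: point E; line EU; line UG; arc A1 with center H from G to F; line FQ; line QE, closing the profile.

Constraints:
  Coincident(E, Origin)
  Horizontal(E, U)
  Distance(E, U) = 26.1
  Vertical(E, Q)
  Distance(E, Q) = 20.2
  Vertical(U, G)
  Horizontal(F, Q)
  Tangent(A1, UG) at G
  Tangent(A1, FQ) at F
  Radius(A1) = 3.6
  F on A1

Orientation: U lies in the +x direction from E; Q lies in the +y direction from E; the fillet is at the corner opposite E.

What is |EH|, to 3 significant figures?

28.0

EQ is vertical with |EQ| = 20.2 and Q on the +y side, so Q = (0.00, 20.2). The virtual corner opposite E is at (26.1, 20.2). The tangent condition forces HG to be normal to UG and since A1 is tangent to FQ there, HF ⟂ FQ, with radius 3.6, so the center H sits 3.6 in from both sides at H = (22.5, 16.6). Then |EH| = |H − E| = 28.0.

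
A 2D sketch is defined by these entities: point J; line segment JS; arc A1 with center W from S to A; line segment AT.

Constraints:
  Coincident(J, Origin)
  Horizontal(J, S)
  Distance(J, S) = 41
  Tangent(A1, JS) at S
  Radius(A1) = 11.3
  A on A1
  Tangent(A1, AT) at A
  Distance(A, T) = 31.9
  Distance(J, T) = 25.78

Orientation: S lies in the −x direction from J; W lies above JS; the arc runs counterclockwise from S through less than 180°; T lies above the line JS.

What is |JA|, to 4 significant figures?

33.64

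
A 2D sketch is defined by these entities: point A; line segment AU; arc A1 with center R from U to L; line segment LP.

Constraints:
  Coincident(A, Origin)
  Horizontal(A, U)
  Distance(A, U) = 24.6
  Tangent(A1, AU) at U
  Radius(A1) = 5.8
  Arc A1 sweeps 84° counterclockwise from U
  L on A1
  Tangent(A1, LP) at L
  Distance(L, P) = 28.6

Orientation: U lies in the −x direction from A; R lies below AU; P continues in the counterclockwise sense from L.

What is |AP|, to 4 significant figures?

47.37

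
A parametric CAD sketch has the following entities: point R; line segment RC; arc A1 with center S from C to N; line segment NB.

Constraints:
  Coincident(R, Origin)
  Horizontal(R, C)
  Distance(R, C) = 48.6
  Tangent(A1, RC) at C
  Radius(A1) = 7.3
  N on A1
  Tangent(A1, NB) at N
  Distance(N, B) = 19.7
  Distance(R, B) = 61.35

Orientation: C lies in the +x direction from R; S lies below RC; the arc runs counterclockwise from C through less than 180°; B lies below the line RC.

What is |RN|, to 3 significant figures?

44.4

Checks: |SN| = 7.300 ✓; ∠(SN, NB) = 90.00° ✓; |NB| = 19.70 ✓; |RB| = 61.35 ✓.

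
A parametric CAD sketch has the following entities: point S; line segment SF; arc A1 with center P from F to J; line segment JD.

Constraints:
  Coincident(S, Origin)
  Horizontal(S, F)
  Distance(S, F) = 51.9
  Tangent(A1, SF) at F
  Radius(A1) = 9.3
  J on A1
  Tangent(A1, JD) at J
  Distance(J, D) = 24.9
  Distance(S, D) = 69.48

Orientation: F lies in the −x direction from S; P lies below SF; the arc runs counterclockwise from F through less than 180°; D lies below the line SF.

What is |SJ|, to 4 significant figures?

61.95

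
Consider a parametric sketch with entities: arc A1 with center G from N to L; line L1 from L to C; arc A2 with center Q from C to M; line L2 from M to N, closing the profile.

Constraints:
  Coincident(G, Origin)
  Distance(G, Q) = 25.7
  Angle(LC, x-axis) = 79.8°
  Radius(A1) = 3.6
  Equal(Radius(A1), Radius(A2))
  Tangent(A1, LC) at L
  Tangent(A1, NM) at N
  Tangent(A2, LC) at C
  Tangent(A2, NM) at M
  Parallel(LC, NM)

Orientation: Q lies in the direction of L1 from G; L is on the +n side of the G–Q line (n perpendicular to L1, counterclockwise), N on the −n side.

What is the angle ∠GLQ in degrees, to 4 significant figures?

82.03°

G is at the origin and Q lies 25.7 along u from G, so Q = 25.7·u = (4.551, 25.29). Tangency of A1 to both parallel lines with radius 3.6 puts L and N at G ± 3.6·n: L = (-3.543, 0.6375), N = (3.543, -0.6375). Then cos ∠GLQ = LG·LQ / (|LG||LQ|), giving 82.03°.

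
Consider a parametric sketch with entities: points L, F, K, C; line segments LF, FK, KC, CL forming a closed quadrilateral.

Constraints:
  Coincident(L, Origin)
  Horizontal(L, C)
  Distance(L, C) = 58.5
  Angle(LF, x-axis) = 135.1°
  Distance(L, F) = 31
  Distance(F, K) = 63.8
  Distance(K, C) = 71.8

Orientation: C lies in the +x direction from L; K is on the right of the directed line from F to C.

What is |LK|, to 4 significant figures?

38.76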